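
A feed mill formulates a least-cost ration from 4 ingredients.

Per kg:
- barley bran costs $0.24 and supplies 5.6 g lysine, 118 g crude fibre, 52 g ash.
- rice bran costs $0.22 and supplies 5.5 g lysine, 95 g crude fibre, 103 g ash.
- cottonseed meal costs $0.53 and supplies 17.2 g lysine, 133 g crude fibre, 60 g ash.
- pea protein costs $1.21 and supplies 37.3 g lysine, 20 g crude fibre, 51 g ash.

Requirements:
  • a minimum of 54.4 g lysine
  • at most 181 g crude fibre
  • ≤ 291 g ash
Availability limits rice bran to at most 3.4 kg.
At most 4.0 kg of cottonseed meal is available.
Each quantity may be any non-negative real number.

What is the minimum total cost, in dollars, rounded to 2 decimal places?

Let x1 = kg of barley bran, x2 = kg of rice bran, x3 = kg of cottonseed meal, x4 = kg of pea protein.
min 0.24x1 + 0.22x2 + 0.53x3 + 1.21x4 s.t.:
  5.6x1 + 5.5x2 + 17.2x3 + 37.3x4 ≥ 54.4   (lysine)
  118x1 + 95x2 + 133x3 + 20x4 ≤ 181   (crude fibre)
  52x1 + 103x2 + 60x3 + 51x4 ≤ 291   (ash)
  x2 ≤ 3.4
  x3 ≤ 4
  x1, x2, x3, x4 ≥ 0.
The minimum-cost mix takes nothing from barley bran, rice bran — only cottonseed meal, pea protein. There the lysine and crude fibre constraints are tight.
That vertex is x3 = 1.227, x4 = 0.8928.
Total cost: 0.53·1.227 + 1.21·0.8928 = 1.7306.

$1.73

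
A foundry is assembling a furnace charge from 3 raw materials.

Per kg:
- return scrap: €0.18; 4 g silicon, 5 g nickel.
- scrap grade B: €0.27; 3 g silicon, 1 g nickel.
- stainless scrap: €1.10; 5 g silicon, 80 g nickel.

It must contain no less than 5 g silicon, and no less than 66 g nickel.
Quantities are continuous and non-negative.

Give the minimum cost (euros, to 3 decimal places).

€0.934

Let x1 = kg of return scrap, x2 = kg of scrap grade B, x3 = kg of stainless scrap.
min 0.18x1 + 0.27x2 + 1.1x3 subject to:
  4x1 + 3x2 + 5x3 ≥ 5   (silicon)
  5x1 + 1x2 + 80x3 ≥ 66   (nickel)
  x1, x2, x3 ≥ 0.
The optimal basis is {return scrap, stainless scrap}; scrap grade B drops out. Binding constraints: silicon and nickel.
So return scrap = 0.2373 kg, stainless scrap = 0.8102 kg.
Hence cost = 0.18·0.2373 + 1.1·0.8102 = €0.93393.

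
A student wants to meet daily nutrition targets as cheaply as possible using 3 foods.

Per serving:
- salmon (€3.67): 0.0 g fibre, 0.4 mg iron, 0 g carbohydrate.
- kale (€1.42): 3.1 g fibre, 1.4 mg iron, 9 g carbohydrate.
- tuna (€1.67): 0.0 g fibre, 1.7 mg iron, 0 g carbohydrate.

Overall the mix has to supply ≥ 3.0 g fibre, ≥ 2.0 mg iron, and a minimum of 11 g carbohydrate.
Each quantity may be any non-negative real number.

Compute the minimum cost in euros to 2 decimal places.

Treat it as an LP. Let x1 = servings of salmon, x2 = servings of kale, x3 = servings of tuna.
min 3.67x1 + 1.42x2 + 1.67x3 s.t.:
  3.1x2 ≥ 3   (fibre)
  0.4x1 + 1.4x2 + 1.7x3 ≥ 2   (iron)
  9x2 ≥ 11   (carbohydrate)
  x1, x2, x3 ≥ 0.
At the optimum only kale, tuna are positive (salmon = 0). There the iron and carbohydrate constraints are tight.
Solving gives x2 = 1.222, x3 = 0.1699.
Total cost: 1.42·1.222 + 1.67·0.1699 = 2.0190.

€2.02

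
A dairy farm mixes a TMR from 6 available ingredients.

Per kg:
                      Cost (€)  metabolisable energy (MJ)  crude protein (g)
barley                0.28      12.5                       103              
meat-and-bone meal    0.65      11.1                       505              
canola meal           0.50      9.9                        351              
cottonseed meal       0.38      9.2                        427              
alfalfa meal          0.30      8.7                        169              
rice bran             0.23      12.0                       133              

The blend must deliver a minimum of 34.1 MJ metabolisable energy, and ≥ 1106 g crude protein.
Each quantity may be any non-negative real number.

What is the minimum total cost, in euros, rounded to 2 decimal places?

€1.11

This is a linear program. Let x1 = kg of barley, x2 = kg of meat-and-bone meal, x3 = kg of canola meal, x4 = kg of cottonseed meal, x5 = kg of alfalfa meal, x6 = kg of rice bran.
Minimize 0.28x1 + 0.65x2 + 0.5x3 + 0.38x4 + 0.3x5 + 0.23x6 with:
  12.5x1 + 11.1x2 + 9.9x3 + 9.2x4 + 8.7x5 + 12x6 ≥ 34.1   (metabolisable energy)
  103x1 + 505x2 + 351x3 + 427x4 + 169x5 + 133x6 ≥ 1106   (crude protein)
  x1, x2, x3, x4, x5, x6 ≥ 0.
The minimum-cost mix takes nothing from barley, meat-and-bone meal, canola meal, alfalfa meal — only cottonseed meal, rice bran. Binding constraints: metabolisable energy and crude protein.
Solving gives x4 = 2.24, x6 = 1.124.
Objective = 0.38·2.24 + 0.23·1.124 = 1.1097.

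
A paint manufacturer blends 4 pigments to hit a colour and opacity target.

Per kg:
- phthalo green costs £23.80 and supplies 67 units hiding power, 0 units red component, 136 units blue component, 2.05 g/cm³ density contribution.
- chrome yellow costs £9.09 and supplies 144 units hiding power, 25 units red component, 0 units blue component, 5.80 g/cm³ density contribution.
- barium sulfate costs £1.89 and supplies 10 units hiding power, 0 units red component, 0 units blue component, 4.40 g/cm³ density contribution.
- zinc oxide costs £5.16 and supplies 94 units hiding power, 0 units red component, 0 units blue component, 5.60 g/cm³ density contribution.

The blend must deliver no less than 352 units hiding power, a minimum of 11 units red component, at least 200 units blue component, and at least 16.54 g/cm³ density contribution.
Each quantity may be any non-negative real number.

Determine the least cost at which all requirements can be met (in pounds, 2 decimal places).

This is a linear program. Let x1 = kg of phthalo green, x2 = kg of chrome yellow, x3 = kg of barium sulfate, x4 = kg of zinc oxide.
min 23.8x1 + 9.09x2 + 1.89x3 + 5.16x4 s.t.:
  67x1 + 144x2 + 10x3 + 94x4 ≥ 352   (hiding power)
  25x2 ≥ 11   (red component)
  136x1 ≥ 200   (blue component)
  2.05x1 + 5.8x2 + 4.4x3 + 5.6x4 ≥ 16.54   (density contribution)
  x1, x2, x3, x4 ≥ 0.
At the optimum only phthalo green, chrome yellow, zinc oxide are positive (barium sulfate = 0). There the hiding power, red component, blue component constraints are tight.
That vertex is x1 = 1.471, x2 = 0.44, x4 = 2.022.
Cost = 23.8·1.471 + 9.09·0.44 + 5.16·2.022 = 49.4429.

£49.44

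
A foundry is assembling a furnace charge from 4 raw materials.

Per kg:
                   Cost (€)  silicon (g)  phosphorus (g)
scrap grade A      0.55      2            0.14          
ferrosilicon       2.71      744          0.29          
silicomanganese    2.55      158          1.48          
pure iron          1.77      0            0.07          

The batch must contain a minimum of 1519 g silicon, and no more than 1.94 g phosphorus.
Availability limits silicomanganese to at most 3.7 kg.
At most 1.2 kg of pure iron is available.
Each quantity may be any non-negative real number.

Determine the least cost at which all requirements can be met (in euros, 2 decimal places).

This is a linear program. Let x1 = kg of scrap grade A, x2 = kg of ferrosilicon, x3 = kg of silicomanganese, x4 = kg of pure iron.
Minimise 0.55x1 + 2.71x2 + 2.55x3 + 1.77x4 subject to:
  2x1 + 744x2 + 158x3 ≥ 1519   (silicon)
  0.14x1 + 0.29x2 + 1.48x3 + 0.07x4 ≤ 1.94   (phosphorus)
  x3 ≤ 3.7
  x4 ≤ 1.2
  x1, x2, x3, x4 ≥ 0.
The optimal basis is {ferrosilicon}; scrap grade A, silicomanganese, pure iron drop out. Binding constraint: silicon.
That vertex is x2 = 2.042.
Total cost: 2.71·2.042 = 5.5338.

€5.53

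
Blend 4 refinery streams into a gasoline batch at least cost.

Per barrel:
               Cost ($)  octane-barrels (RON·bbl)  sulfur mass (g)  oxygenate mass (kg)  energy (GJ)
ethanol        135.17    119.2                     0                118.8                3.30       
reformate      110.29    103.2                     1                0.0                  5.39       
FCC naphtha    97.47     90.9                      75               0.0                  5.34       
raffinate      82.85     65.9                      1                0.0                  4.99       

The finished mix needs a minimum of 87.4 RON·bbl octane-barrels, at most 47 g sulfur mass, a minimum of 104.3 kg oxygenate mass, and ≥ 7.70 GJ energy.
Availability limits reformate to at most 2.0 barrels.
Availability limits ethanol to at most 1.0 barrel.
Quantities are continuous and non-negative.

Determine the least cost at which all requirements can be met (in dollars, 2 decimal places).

Let x1 = barrels of ethanol, x2 = barrels of reformate, x3 = barrels of FCC naphtha, x4 = barrels of raffinate.
min 135.17x1 + 110.29x2 + 97.47x3 + 82.85x4 with:
  119.2x1 + 103.2x2 + 90.9x3 + 65.9x4 ≥ 87.4   (octane-barrels)
  1x2 + 75x3 + 1x4 ≤ 47   (sulfur mass)
  118.8x1 ≥ 104.3   (oxygenate mass)
  3.3x1 + 5.39x2 + 5.34x3 + 4.99x4 ≥ 7.7   (energy)
  x2 ≤ 2
  x1 ≤ 1
  x1, x2, x3, x4 ≥ 0.
The optimal basis is {ethanol, raffinate}; reformate, FCC naphtha drop out. Binding constraints: oxygenate mass and energy.
So ethanol = 0.8779 barrels, raffinate = 0.9625 barrels.
Hence cost = 135.17·0.8779 + 82.85·0.9625 = $198.4089.

$198.41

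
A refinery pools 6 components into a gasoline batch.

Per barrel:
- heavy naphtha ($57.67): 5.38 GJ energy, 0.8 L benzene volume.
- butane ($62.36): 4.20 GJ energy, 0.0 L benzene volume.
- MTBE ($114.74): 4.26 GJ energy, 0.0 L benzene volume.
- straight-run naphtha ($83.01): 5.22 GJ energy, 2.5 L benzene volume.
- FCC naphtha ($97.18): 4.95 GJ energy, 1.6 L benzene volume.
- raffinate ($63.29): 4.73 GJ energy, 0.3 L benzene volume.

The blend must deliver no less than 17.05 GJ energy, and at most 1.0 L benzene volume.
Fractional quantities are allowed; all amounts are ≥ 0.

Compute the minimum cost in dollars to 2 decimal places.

$225.39

Set it up as a linear program. Let x1 = barrels of heavy naphtha, x2 = barrels of butane, x3 = barrels of MTBE, x4 = barrels of straight-run naphtha, x5 = barrels of FCC naphtha, x6 = barrels of raffinate.
Minimize 57.67x1 + 62.36x2 + 114.74x3 + 83.01x4 + 97.18x5 + 63.29x6 subject to:
  5.38x1 + 4.2x2 + 4.26x3 + 5.22x4 + 4.95x5 + 4.73x6 ≥ 17.05   (energy)
  0.8x1 + 2.5x4 + 1.6x5 + 0.3x6 ≤ 1   (benzene volume)
  x1, x2, x3, x4, x5, x6 ≥ 0.
The optimal basis is {heavy naphtha, butane}; MTBE, straight-run naphtha, FCC naphtha, raffinate drop out. Binding constraints: energy and benzene volume.
That vertex is x1 = 1.25, x2 = 2.4583.
Objective = 57.67·1.25 + 62.36·2.4583 = 225.3871.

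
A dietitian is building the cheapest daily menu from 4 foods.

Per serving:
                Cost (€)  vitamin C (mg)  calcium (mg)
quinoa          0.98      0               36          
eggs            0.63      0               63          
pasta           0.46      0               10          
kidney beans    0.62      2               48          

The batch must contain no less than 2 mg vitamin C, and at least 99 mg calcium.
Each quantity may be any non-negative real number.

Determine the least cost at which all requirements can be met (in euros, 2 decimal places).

€1.13

Let x1 = servings of quinoa, x2 = servings of eggs, x3 = servings of pasta, x4 = servings of kidney beans.
Minimise 0.98x1 + 0.63x2 + 0.46x3 + 0.62x4 with:
  2x4 ≥ 2   (vitamin C)
  36x1 + 63x2 + 10x3 + 48x4 ≥ 99   (calcium)
  x1, x2, x3, x4 ≥ 0.
At the optimum only eggs, kidney beans are positive (quinoa, pasta = 0). The vitamin C and calcium requirements are met with equality.
So eggs = 0.8095 servings, kidney beans = 1 serving.
Objective = 0.63·0.8095 + 0.62·1 = 1.1300.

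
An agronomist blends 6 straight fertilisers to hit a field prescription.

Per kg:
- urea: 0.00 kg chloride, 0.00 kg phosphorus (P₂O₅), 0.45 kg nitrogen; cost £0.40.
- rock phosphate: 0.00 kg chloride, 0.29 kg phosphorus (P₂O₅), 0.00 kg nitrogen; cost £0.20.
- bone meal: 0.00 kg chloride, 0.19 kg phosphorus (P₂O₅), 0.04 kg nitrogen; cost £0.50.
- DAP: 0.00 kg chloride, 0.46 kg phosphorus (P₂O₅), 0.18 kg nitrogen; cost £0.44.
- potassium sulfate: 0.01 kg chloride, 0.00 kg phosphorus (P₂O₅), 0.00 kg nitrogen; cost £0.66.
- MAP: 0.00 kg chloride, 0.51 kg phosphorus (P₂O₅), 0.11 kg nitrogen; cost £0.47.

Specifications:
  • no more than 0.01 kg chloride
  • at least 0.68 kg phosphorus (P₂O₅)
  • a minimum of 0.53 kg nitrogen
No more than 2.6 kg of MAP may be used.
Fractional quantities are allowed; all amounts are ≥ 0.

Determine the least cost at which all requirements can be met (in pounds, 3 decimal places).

£0.885

This is a linear program. Let x1 = kg of urea, x2 = kg of rock phosphate, x3 = kg of bone meal, x4 = kg of DAP, x5 = kg of potassium sulfate, x6 = kg of MAP.
min 0.4x1 + 0.2x2 + 0.5x3 + 0.44x4 + 0.66x5 + 0.47x6 subject to:
  0.01x5 ≤ 0.01   (chloride)
  0.29x2 + 0.19x3 + 0.46x4 + 0.51x6 ≥ 0.68   (phosphorus (P₂O₅))
  0.45x1 + 0.04x3 + 0.18x4 + 0.11x6 ≥ 0.53   (nitrogen)
  x6 ≤ 2.6
  x1, x2, x3, x4, x5, x6 ≥ 0.
The minimum-cost mix takes nothing from rock phosphate, bone meal, potassium sulfate, MAP — only urea, DAP. Binding constraints: phosphorus (P₂O₅) and nitrogen.
That vertex is x1 = 0.5865, x4 = 1.478.
Total cost: 0.4·0.5865 + 0.44·1.478 = 0.88492.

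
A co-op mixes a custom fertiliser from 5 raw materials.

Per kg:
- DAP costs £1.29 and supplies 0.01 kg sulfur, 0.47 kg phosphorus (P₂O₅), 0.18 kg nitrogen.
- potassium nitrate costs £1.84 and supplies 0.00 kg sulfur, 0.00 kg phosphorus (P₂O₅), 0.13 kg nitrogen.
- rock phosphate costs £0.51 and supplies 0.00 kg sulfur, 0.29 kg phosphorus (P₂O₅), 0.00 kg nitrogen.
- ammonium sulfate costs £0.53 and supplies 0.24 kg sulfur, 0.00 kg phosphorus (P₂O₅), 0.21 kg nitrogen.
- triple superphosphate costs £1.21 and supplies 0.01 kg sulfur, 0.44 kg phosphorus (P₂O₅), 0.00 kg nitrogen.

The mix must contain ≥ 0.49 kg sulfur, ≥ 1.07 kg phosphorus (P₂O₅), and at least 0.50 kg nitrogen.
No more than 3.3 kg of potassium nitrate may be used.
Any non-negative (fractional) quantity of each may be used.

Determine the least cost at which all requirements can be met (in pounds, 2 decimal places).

£3.14

Treat it as an LP. Let x1 = kg of DAP, x2 = kg of potassium nitrate, x3 = kg of rock phosphate, x4 = kg of ammonium sulfate, x5 = kg of triple superphosphate.
Minimise 1.29x1 + 1.84x2 + 0.51x3 + 0.53x4 + 1.21x5 with:
  0.01x1 + 0.24x4 + 0.01x5 ≥ 0.49   (sulfur)
  0.47x1 + 0.29x3 + 0.44x5 ≥ 1.07   (phosphorus (P₂O₅))
  0.18x1 + 0.13x2 + 0.21x4 ≥ 0.5   (nitrogen)
  x2 ≤ 3.3
  x1, x2, x3, x4, x5 ≥ 0.
At the optimum only rock phosphate, ammonium sulfate are positive (DAP, potassium nitrate, triple superphosphate = 0). There the phosphorus (P₂O₅) and nitrogen constraints are tight.
Solving gives x3 = 3.69, x4 = 2.381.
Cost = 0.51·3.69 + 0.53·2.381 = 3.1438.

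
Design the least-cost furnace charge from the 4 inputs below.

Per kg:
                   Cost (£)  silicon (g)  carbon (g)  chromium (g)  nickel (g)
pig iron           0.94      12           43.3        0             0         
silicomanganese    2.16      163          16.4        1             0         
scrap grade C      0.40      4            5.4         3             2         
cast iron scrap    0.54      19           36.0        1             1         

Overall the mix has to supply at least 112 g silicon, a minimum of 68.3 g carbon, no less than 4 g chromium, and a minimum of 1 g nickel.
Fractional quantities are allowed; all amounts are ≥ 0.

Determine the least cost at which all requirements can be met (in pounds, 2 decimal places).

£2.16

Let x1 = kg of pig iron, x2 = kg of silicomanganese, x3 = kg of scrap grade C, x4 = kg of cast iron scrap.
min 0.94x1 + 2.16x2 + 0.4x3 + 0.54x4 with:
  12x1 + 163x2 + 4x3 + 19x4 ≥ 112   (silicon)
  43.3x1 + 16.4x2 + 5.4x3 + 36x4 ≥ 68.3   (carbon)
  1x2 + 3x3 + 1x4 ≥ 4   (chromium)
  2x3 + 1x4 ≥ 1   (nickel)
  x1, x2, x3, x4 ≥ 0.
The minimum-cost mix takes nothing from pig iron — only silicomanganese, scrap grade C, cast iron scrap. The silicon, carbon, chromium requirements are met with equality.
Optimal quantities: silicomanganese = 0.4873 kg, scrap grade C = 0.6447 kg, cast iron scrap = 1.579 kg.
Total cost: 2.16·0.4873 + 0.4·0.6447 + 0.54·1.579 = 2.1631.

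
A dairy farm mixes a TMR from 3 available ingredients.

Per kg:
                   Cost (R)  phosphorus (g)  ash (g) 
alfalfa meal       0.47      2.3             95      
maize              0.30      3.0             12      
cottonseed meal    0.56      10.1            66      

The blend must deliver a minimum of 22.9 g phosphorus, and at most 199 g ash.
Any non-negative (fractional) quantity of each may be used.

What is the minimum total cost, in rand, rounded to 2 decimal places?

R1.27

This is a linear program. Let x1 = kg of alfalfa meal, x2 = kg of maize, x3 = kg of cottonseed meal.
Minimize 0.47x1 + 0.3x2 + 0.56x3 subject to:
  2.3x1 + 3x2 + 10.1x3 ≥ 22.9   (phosphorus)
  95x1 + 12x2 + 66x3 ≤ 199   (ash)
  x1, x2, x3 ≥ 0.
The cheapest feasible vertex uses only cottonseed meal; alfalfa meal, maize are not used. There the phosphorus constraint is tight.
So cottonseed meal = 2.267 kg.
Cost = 0.56·2.267 = 1.2695.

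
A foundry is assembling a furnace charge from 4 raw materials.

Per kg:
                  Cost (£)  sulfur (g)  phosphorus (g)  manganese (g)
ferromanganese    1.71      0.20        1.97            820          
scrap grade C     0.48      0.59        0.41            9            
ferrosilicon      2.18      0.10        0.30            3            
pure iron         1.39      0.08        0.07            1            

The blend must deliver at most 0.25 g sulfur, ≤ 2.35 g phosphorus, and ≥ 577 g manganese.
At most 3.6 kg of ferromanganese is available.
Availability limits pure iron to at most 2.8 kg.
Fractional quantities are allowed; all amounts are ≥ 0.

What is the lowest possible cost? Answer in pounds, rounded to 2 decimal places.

£1.20

Set it up as a linear program. Let x1 = kg of ferromanganese, x2 = kg of scrap grade C, x3 = kg of ferrosilicon, x4 = kg of pure iron.
Minimise 1.71x1 + 0.48x2 + 2.18x3 + 1.39x4 subject to:
  0.2x1 + 0.59x2 + 0.1x3 + 0.08x4 ≤ 0.25   (sulfur)
  1.97x1 + 0.41x2 + 0.3x3 + 0.07x4 ≤ 2.35   (phosphorus)
  820x1 + 9x2 + 3x3 + 1x4 ≥ 577   (manganese)
  x1 ≤ 3.6
  x4 ≤ 2.8
  x1, x2, x3, x4 ≥ 0.
The minimum-cost mix takes nothing from scrap grade C, ferrosilicon, pure iron — only ferromanganese. The manganese requirement is met with equality.
Solving gives x1 = 0.7037.
Objective = 1.71·0.7037 = 1.2033.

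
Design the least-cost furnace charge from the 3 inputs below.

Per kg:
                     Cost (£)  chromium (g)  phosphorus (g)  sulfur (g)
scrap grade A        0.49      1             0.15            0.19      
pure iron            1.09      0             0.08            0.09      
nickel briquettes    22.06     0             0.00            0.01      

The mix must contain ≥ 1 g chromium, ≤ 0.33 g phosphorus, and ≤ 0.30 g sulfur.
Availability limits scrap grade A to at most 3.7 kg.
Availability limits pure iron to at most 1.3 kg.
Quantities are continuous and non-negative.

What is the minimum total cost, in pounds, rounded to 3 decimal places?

£0.490

Set it up as a linear program. Let x1 = kg of scrap grade A, x2 = kg of pure iron, x3 = kg of nickel briquettes.
Minimise 0.49x1 + 1.09x2 + 22.06x3 subject to:
  1x1 ≥ 1   (chromium)
  0.15x1 + 0.08x2 ≤ 0.33   (phosphorus)
  0.19x1 + 0.09x2 + 0.01x3 ≤ 0.3   (sulfur)
  x1 ≤ 3.7
  x2 ≤ 1.3
  x1, x2, x3 ≥ 0.
The optimal basis is {scrap grade A}; pure iron, nickel briquettes drop out. There the chromium constraint is tight.
That vertex is x1 = 1.
Cost = 0.49·1 = 0.49000.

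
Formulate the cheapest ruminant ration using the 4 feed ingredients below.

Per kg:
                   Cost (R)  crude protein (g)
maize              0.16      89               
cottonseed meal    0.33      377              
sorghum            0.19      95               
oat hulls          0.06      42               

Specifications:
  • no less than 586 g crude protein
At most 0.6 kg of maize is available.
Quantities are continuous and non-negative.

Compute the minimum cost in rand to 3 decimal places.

This is a linear program. Let x1 = kg of maize, x2 = kg of cottonseed meal, x3 = kg of sorghum, x4 = kg of oat hulls.
Minimize 0.16x1 + 0.33x2 + 0.19x3 + 0.06x4 s.t.:
  89x1 + 377x2 + 95x3 + 42x4 ≥ 586   (crude protein)
  x1 ≤ 0.6
  x1, x2, x3, x4 ≥ 0.
The cheapest feasible vertex uses only cottonseed meal; maize, sorghum, oat hulls are not used. Binding constraint: crude protein.
Optimal quantities: cottonseed meal = 1.554 kg.
Cost = 0.33·1.554 = 0.51282.

R0.513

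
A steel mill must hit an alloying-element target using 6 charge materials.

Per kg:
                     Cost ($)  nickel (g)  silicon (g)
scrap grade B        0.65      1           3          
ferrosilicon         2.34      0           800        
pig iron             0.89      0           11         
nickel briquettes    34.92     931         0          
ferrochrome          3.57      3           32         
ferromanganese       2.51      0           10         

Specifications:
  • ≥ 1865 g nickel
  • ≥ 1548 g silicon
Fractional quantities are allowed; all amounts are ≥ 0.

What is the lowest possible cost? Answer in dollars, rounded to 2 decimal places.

Treat it as an LP. Let x1 = kg of scrap grade B, x2 = kg of ferrosilicon, x3 = kg of pig iron, x4 = kg of nickel briquettes, x5 = kg of ferrochrome, x6 = kg of ferromanganese.
Minimize 0.65x1 + 2.34x2 + 0.89x3 + 34.92x4 + 3.57x5 + 2.51x6 s.t.:
  1x1 + 931x4 + 3x5 ≥ 1865   (nickel)
  3x1 + 800x2 + 11x3 + 32x5 + 10x6 ≥ 1548   (silicon)
  x1, x2, x3, x4, x5, x6 ≥ 0.
The optimal basis is {ferrosilicon, nickel briquettes}; scrap grade B, pig iron, ferrochrome, ferromanganese drop out. Binding constraints: nickel and silicon.
Optimal quantities: ferrosilicon = 1.935 kg, nickel briquettes = 2.0032 kg.
Hence cost = 2.34·1.935 + 34.92·2.0032 = $74.4796.

$74.48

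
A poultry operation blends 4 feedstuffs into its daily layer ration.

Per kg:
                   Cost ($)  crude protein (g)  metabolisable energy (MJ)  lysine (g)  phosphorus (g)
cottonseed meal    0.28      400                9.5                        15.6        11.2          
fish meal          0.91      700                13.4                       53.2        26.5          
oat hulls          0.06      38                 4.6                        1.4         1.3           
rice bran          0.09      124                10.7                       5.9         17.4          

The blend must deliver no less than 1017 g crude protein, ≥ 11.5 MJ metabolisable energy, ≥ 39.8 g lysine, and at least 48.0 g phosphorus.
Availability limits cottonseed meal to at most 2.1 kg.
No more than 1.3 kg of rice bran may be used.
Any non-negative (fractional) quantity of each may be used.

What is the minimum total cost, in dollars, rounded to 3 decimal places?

Treat it as an LP. Let x1 = kg of cottonseed meal, x2 = kg of fish meal, x3 = kg of oat hulls, x4 = kg of rice bran.
min 0.28x1 + 0.91x2 + 0.06x3 + 0.09x4 subject to:
  400x1 + 700x2 + 38x3 + 124x4 ≥ 1017   (crude protein)
  9.5x1 + 13.4x2 + 4.6x3 + 10.7x4 ≥ 11.5   (metabolisable energy)
  15.6x1 + 53.2x2 + 1.4x3 + 5.9x4 ≥ 39.8   (lysine)
  11.2x1 + 26.5x2 + 1.3x3 + 17.4x4 ≥ 48   (phosphorus)
  x1 ≤ 2.1
  x4 ≤ 1.3
  x1, x2, x3, x4 ≥ 0.
At the optimum only cottonseed meal, fish meal, rice bran are positive (oat hulls = 0). The phosphorus, the cottonseed meal cap, the rice bran cap requirements are met with equality.
Optimal quantities: cottonseed meal = 2.1 kg, fish meal = 0.07019 kg, rice bran = 1.3 kg.
Cost = 0.28·2.1 + 0.91·0.07019 + 0.09·1.3 = 0.76887.

$0.769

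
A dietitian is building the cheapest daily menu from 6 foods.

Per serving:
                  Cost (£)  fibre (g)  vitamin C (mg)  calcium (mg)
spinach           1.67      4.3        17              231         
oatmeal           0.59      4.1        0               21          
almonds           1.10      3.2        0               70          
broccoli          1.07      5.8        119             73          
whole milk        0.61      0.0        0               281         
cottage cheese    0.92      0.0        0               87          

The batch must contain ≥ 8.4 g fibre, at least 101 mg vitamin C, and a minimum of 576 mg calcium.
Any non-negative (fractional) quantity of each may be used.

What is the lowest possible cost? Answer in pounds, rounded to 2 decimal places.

£2.49

Let x1 = servings of spinach, x2 = servings of oatmeal, x3 = servings of almonds, x4 = servings of broccoli, x5 = servings of whole milk, x6 = servings of cottage cheese.
min 1.67x1 + 0.59x2 + 1.1x3 + 1.07x4 + 0.61x5 + 0.92x6 s.t.:
  4.3x1 + 4.1x2 + 3.2x3 + 5.8x4 ≥ 8.4   (fibre)
  17x1 + 119x4 ≥ 101   (vitamin C)
  231x1 + 21x2 + 70x3 + 73x4 + 281x5 + 87x6 ≥ 576   (calcium)
  x1, x2, x3, x4, x5, x6 ≥ 0.
The cheapest feasible vertex uses only oatmeal, broccoli, whole milk; spinach, almonds, cottage cheese are not used. There the fibre, vitamin C, calcium constraints are tight.
So oatmeal = 0.8481 servings, broccoli = 0.8487 servings, whole milk = 1.766 servings.
Total cost: 0.59·0.8481 + 1.07·0.8487 + 0.61·1.766 = 2.4857.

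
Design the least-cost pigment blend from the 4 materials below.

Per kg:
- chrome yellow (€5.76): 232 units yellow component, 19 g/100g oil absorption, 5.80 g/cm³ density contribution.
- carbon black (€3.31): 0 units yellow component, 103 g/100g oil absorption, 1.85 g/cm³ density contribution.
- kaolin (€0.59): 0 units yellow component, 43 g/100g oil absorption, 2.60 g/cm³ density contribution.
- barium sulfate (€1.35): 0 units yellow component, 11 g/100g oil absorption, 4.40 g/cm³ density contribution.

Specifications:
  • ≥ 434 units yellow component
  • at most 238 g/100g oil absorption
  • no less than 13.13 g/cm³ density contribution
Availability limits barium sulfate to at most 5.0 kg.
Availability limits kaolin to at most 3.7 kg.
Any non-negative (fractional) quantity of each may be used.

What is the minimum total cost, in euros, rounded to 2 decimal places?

€11.29

Let x1 = kg of chrome yellow, x2 = kg of carbon black, x3 = kg of kaolin, x4 = kg of barium sulfate.
Minimize 5.76x1 + 3.31x2 + 0.59x3 + 1.35x4 subject to:
  232x1 ≥ 434   (yellow component)
  19x1 + 103x2 + 43x3 + 11x4 ≤ 238   (oil absorption)
  5.8x1 + 1.85x2 + 2.6x3 + 4.4x4 ≥ 13.13   (density contribution)
  x4 ≤ 5
  x3 ≤ 3.7
  x1, x2, x3, x4 ≥ 0.
At the optimum only chrome yellow, kaolin are positive (carbon black, barium sulfate = 0). The yellow component and density contribution requirements are met with equality.
So chrome yellow = 1.871 kg, kaolin = 0.8769 kg.
Objective = 5.76·1.871 + 0.59·0.8769 = 11.2943.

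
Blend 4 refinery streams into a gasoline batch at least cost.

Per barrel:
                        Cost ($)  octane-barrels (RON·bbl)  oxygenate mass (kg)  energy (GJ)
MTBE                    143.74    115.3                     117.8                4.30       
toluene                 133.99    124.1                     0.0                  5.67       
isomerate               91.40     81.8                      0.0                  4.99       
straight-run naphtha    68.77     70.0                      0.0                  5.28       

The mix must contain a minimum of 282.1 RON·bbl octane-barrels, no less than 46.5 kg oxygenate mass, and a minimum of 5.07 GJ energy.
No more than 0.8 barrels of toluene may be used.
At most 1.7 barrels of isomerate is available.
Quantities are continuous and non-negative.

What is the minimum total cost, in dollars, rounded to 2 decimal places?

$289.17

Set it up as a linear program. Let x1 = barrels of MTBE, x2 = barrels of toluene, x3 = barrels of isomerate, x4 = barrels of straight-run naphtha.
Minimise 143.74x1 + 133.99x2 + 91.4x3 + 68.77x4 with:
  115.3x1 + 124.1x2 + 81.8x3 + 70x4 ≥ 282.1   (octane-barrels)
  117.8x1 ≥ 46.5   (oxygenate mass)
  4.3x1 + 5.67x2 + 4.99x3 + 5.28x4 ≥ 5.07   (energy)
  x2 ≤ 0.8
  x3 ≤ 1.7
  x1, x2, x3, x4 ≥ 0.
The optimal basis is {MTBE, straight-run naphtha}; toluene, isomerate drop out. There the octane-barrels and oxygenate mass constraints are tight.
Solving gives x1 = 0.39474, x4 = 3.3798.
Hence cost = 143.74·0.39474 + 68.77·3.3798 = $289.1688.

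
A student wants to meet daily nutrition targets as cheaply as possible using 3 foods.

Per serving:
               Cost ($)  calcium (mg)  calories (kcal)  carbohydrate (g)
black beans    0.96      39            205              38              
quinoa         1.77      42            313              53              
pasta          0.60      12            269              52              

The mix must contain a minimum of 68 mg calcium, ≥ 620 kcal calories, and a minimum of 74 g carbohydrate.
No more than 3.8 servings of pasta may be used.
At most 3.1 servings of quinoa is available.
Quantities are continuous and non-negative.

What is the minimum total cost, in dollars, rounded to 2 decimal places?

$2.06

This is a linear program. Let x1 = servings of black beans, x2 = servings of quinoa, x3 = servings of pasta.
Minimise 0.96x1 + 1.77x2 + 0.6x3 subject to:
  39x1 + 42x2 + 12x3 ≥ 68   (calcium)
  205x1 + 313x2 + 269x3 ≥ 620   (calories)
  38x1 + 53x2 + 52x3 ≥ 74   (carbohydrate)
  x3 ≤ 3.8
  x2 ≤ 3.1
  x1, x2, x3 ≥ 0.
The optimal basis is {black beans, pasta}; quinoa drops out. The calcium and calories requirements are met with equality.
Solving gives x1 = 1.351, x3 = 1.275.
Cost = 0.96·1.351 + 0.6·1.275 = 2.0620.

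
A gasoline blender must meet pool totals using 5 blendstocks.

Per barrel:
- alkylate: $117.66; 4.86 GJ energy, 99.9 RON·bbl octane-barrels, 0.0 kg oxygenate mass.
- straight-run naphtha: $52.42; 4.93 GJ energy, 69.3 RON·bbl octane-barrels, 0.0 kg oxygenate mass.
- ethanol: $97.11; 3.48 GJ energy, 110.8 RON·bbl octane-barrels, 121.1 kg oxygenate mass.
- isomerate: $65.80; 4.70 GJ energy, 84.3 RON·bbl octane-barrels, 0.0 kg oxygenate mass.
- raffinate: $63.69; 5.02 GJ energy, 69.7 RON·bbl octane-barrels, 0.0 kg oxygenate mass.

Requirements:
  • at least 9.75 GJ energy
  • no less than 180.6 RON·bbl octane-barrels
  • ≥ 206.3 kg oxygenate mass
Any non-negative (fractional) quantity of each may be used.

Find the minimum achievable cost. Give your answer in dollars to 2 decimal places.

$206.07

Let x1 = barrels of alkylate, x2 = barrels of straight-run naphtha, x3 = barrels of ethanol, x4 = barrels of isomerate, x5 = barrels of raffinate.
min 117.66x1 + 52.42x2 + 97.11x3 + 65.8x4 + 63.69x5 subject to:
  4.86x1 + 4.93x2 + 3.48x3 + 4.7x4 + 5.02x5 ≥ 9.75   (energy)
  99.9x1 + 69.3x2 + 110.8x3 + 84.3x4 + 69.7x5 ≥ 180.6   (octane-barrels)
  121.1x3 ≥ 206.3   (oxygenate mass)
  x1, x2, x3, x4, x5 ≥ 0.
The optimal basis is {straight-run naphtha, ethanol}; alkylate, isomerate, raffinate drop out. There the energy and oxygenate mass constraints are tight.
Optimal quantities: straight-run naphtha = 0.77518 barrels, ethanol = 1.7036 barrels.
Cost = 52.42·0.77518 + 97.11·1.7036 = 206.0715.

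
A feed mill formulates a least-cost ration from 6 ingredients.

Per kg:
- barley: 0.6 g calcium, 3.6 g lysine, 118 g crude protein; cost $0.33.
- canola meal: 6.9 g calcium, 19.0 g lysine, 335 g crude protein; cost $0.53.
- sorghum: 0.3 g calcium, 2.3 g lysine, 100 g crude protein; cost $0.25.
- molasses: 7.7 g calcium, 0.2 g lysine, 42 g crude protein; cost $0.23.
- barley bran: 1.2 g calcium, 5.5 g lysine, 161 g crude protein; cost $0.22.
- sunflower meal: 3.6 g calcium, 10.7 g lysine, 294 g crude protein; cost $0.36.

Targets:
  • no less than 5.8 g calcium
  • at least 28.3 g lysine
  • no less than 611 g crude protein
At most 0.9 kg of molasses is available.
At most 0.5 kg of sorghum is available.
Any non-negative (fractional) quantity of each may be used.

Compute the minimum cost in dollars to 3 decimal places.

$0.855

This is a linear program. Let x1 = kg of barley, x2 = kg of canola meal, x3 = kg of sorghum, x4 = kg of molasses, x5 = kg of barley bran, x6 = kg of sunflower meal.
Minimize 0.33x1 + 0.53x2 + 0.25x3 + 0.23x4 + 0.22x5 + 0.36x6 s.t.:
  0.6x1 + 6.9x2 + 0.3x3 + 7.7x4 + 1.2x5 + 3.6x6 ≥ 5.8   (calcium)
  3.6x1 + 19x2 + 2.3x3 + 0.2x4 + 5.5x5 + 10.7x6 ≥ 28.3   (lysine)
  118x1 + 335x2 + 100x3 + 42x4 + 161x5 + 294x6 ≥ 611   (crude protein)
  x4 ≤ 0.9
  x3 ≤ 0.5
  x1, x2, x3, x4, x5, x6 ≥ 0.
At the optimum only canola meal, sunflower meal are positive (barley, sorghum, molasses, barley bran = 0). There the lysine and crude protein constraints are tight.
Optimal quantities: canola meal = 0.8906 kg, sunflower meal = 1.063 kg.
Cost = 0.53·0.8906 + 0.36·1.063 = 0.85470.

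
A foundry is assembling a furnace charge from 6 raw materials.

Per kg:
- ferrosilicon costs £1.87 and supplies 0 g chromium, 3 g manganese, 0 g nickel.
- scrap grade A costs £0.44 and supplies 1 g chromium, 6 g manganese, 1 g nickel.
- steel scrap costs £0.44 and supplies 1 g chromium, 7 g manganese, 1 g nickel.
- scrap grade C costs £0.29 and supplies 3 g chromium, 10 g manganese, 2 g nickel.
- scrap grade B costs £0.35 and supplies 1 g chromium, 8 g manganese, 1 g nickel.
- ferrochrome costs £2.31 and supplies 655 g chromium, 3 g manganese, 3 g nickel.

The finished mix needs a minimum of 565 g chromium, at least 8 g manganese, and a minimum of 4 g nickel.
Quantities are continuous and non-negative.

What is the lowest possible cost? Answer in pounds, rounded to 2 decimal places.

Set it up as a linear program. Let x1 = kg of ferrosilicon, x2 = kg of scrap grade A, x3 = kg of steel scrap, x4 = kg of scrap grade C, x5 = kg of scrap grade B, x6 = kg of ferrochrome.
Minimise 1.87x1 + 0.44x2 + 0.44x3 + 0.29x4 + 0.35x5 + 2.31x6 with:
  1x2 + 1x3 + 3x4 + 1x5 + 655x6 ≥ 565   (chromium)
  3x1 + 6x2 + 7x3 + 10x4 + 8x5 + 3x6 ≥ 8   (manganese)
  1x2 + 1x3 + 2x4 + 1x5 + 3x6 ≥ 4   (nickel)
  x1, x2, x3, x4, x5, x6 ≥ 0.
The optimal basis is {scrap grade C, ferrochrome}; ferrosilicon, scrap grade A, steel scrap, scrap grade B drop out. There the chromium and nickel constraints are tight.
So scrap grade C = 0.711 kg, ferrochrome = 0.8593 kg.
Hence cost = 0.29·0.711 + 2.31·0.8593 = £2.1912.

£2.19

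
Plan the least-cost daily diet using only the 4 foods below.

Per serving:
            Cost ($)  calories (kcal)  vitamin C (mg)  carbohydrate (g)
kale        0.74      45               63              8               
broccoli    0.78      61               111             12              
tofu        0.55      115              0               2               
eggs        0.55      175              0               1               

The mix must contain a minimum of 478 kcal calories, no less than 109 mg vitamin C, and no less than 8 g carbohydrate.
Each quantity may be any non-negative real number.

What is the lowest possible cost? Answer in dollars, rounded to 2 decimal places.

$2.08

Let x1 = servings of kale, x2 = servings of broccoli, x3 = servings of tofu, x4 = servings of eggs.
Minimize 0.74x1 + 0.78x2 + 0.55x3 + 0.55x4 subject to:
  45x1 + 61x2 + 115x3 + 175x4 ≥ 478   (calories)
  63x1 + 111x2 ≥ 109   (vitamin C)
  8x1 + 12x2 + 2x3 + 1x4 ≥ 8   (carbohydrate)
  x1, x2, x3, x4 ≥ 0.
The optimal basis is {broccoli, eggs}; kale, tofu drop out. The calories and vitamin C requirements are met with equality.
That vertex is x2 = 0.982, x4 = 2.389.
Objective = 0.78·0.982 + 0.55·2.389 = 2.0799.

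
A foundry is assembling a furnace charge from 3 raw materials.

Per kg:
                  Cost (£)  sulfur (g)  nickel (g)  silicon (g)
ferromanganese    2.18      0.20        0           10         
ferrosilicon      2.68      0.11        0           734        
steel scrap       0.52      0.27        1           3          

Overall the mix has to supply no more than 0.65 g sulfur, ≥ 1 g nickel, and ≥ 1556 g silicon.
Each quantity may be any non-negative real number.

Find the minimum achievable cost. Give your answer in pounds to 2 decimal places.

£6.19

Treat it as an LP. Let x1 = kg of ferromanganese, x2 = kg of ferrosilicon, x3 = kg of steel scrap.
Minimise 2.18x1 + 2.68x2 + 0.52x3 subject to:
  0.2x1 + 0.11x2 + 0.27x3 ≤ 0.65   (sulfur)
  1x3 ≥ 1   (nickel)
  10x1 + 734x2 + 3x3 ≥ 1556   (silicon)
  x1, x2, x3 ≥ 0.
The cheapest feasible vertex uses only ferrosilicon, steel scrap; ferromanganese is not used. Binding constraints: nickel and silicon.
Solving gives x2 = 2.116, x3 = 1.
Objective = 2.68·2.116 + 0.52·1 = 6.1909.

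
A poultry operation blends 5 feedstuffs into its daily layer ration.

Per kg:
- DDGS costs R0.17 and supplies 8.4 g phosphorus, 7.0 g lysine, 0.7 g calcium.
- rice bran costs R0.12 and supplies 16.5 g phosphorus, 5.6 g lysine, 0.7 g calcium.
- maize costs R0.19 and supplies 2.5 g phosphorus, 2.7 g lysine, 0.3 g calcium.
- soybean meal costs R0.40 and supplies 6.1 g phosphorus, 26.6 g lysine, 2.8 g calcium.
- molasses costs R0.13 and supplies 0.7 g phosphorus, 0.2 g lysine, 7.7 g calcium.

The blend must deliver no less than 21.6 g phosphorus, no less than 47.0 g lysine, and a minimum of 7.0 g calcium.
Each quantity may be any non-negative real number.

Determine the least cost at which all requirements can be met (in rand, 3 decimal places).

This is a linear program. Let x1 = kg of DDGS, x2 = kg of rice bran, x3 = kg of maize, x4 = kg of soybean meal, x5 = kg of molasses.
min 0.17x1 + 0.12x2 + 0.19x3 + 0.4x4 + 0.13x5 subject to:
  8.4x1 + 16.5x2 + 2.5x3 + 6.1x4 + 0.7x5 ≥ 21.6   (phosphorus)
  7x1 + 5.6x2 + 2.7x3 + 26.6x4 + 0.2x5 ≥ 47   (lysine)
  0.7x1 + 0.7x2 + 0.3x3 + 2.8x4 + 7.7x5 ≥ 7   (calcium)
  x1, x2, x3, x4, x5 ≥ 0.
The optimal basis is {rice bran, soybean meal, molasses}; DDGS, maize drop out. Binding constraints: phosphorus, lysine, calcium.
So rice bran = 0.70016 kg, soybean meal = 1.6176 kg, molasses = 0.25723 kg.
Cost = 0.12·0.70016 + 0.4·1.6176 + 0.13·0.25723 = 0.764499.

R0.764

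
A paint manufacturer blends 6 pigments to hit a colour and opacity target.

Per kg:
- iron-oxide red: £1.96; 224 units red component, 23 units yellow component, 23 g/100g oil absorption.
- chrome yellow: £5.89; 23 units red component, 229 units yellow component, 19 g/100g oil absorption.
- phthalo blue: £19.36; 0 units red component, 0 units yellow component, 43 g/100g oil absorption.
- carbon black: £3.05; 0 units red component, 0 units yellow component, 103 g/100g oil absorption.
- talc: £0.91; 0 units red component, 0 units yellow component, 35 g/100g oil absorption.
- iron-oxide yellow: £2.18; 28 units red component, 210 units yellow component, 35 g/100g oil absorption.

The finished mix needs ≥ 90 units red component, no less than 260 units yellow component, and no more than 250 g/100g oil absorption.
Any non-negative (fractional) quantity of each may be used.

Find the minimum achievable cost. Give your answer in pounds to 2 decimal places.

£3.13

Set it up as a linear program. Let x1 = kg of iron-oxide red, x2 = kg of chrome yellow, x3 = kg of phthalo blue, x4 = kg of carbon black, x5 = kg of talc, x6 = kg of iron-oxide yellow.
Minimise 1.96x1 + 5.89x2 + 19.36x3 + 3.05x4 + 0.91x5 + 2.18x6 s.t.:
  224x1 + 23x2 + 28x6 ≥ 90   (red component)
  23x1 + 229x2 + 210x6 ≥ 260   (yellow component)
  23x1 + 19x2 + 43x3 + 103x4 + 35x5 + 35x6 ≤ 250   (oil absorption)
  x1, x2, x3, x4, x5, x6 ≥ 0.
At the optimum only iron-oxide red, iron-oxide yellow are positive (chrome yellow, phthalo blue, carbon black, talc = 0). The red component and yellow component requirements are met with equality.
Solving gives x1 = 0.2505, x6 = 1.211.
Objective = 1.96·0.2505 + 2.18·1.211 = 3.1310.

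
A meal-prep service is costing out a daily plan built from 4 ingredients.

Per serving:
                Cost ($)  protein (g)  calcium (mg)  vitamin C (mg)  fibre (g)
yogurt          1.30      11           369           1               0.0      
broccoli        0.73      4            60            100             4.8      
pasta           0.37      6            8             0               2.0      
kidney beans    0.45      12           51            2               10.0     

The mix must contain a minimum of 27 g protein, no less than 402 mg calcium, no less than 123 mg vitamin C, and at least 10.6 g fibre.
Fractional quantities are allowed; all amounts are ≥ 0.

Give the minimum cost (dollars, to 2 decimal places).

$2.36

Treat it as an LP. Let x1 = servings of yogurt, x2 = servings of broccoli, x3 = servings of pasta, x4 = servings of kidney beans.
Minimize 1.3x1 + 0.73x2 + 0.37x3 + 0.45x4 s.t.:
  11x1 + 4x2 + 6x3 + 12x4 ≥ 27   (protein)
  369x1 + 60x2 + 8x3 + 51x4 ≥ 402   (calcium)
  1x1 + 100x2 + 2x4 ≥ 123   (vitamin C)
  4.8x2 + 2x3 + 10x4 ≥ 10.6   (fibre)
  x1, x2, x3, x4 ≥ 0.
The optimal basis is {yogurt, broccoli, kidney beans}; pasta drops out. The protein, calcium, vitamin C requirements are met with equality.
That vertex is x1 = 0.7314, x2 = 1.199, x4 = 1.18.
Hence cost = 1.3·0.7314 + 0.73·1.199 + 0.45·1.18 = $2.3571.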